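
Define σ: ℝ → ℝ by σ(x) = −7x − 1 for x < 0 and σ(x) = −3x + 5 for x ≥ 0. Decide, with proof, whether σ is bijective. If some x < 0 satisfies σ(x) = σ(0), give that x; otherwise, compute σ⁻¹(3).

-6/7

Both pieces are strictly decreasing (slopes −7 and −3), so each is injective on its own interval.
The left piece maps (−∞, 0) onto (−1, ∞); the right piece maps [0, ∞) onto (−∞, 5].
These images overlap. In particular σ(0) = 5 (right piece), and solving −7x − 1 = 5 on the left piece gives x = −6/7 < 0.
So σ(−6/7) = σ(0) with −6/7 ≠ 0, and σ is not injective, hence not bijective. This x = −6/7 is the requested value below 0.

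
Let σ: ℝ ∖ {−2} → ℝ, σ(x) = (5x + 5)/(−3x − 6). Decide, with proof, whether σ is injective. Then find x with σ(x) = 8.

-53/29

Suppose σ(x_1) = σ(x_2). Cross-multiplying: (5x_1 + 5)(−3x_2 − 6) = (5x_2 + 5)(−3x_1 − 6).
Expanding both sides and cancelling the symmetric terms leaves −15·(x_1 − x_2) = 0. Since −15 ≠ 0, x_1 = x_2. So σ is injective.
Solving σ(x) = 8: cross-multiplying gives 5x + 5 = 8(−3x − 6), which rearranges to 29x = −53, so x = −53/29.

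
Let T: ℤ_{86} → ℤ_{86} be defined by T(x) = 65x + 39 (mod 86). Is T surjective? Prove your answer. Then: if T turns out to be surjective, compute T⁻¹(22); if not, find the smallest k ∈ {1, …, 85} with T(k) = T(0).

Since gcd(65, 86) = 1, 65 is invertible modulo 86. Euclid's algorithm: 86 = 1·65 + 21, 65 = 3·21 + 2, 21 = 10·2 + 1; back-substituting gives 1 = 45·65 − 34·86, so 65⁻¹ ≡ 45 (mod 86).
Then y ↦ 45(y − 39) is a two-sided inverse to T, so every y ∈ ℤ_{86} has a preimage.
Therefore T is surjective.
Since T is surjective, we find T⁻¹(22): we need 65x ≡ 22 − 39 ≡ 69 (mod 86). Using 65⁻¹ = 45: x ≡ 45·69 = 3105 = 36·86 + 9, so x = 9.
Check: T(9) = 65·9 + 39 = 624 = 7·86 + 22 ≡ 22 (mod 86).

9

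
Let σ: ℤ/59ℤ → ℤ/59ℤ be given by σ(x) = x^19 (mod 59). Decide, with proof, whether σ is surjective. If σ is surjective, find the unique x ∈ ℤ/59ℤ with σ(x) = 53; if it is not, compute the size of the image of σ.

3

Since 59 is prime, the nonzero elements of ℤ/59ℤ form a cyclic group of order 58.
As gcd(19, 58) = 1, raising to the 19th power is a bijection on this group: if a^19 ≡ b^19 then (ab^{−1})^19 = 1, and the only element of order dividing gcd(19, 58) = 1 is 1, so a = b.
With σ(0) = 0 this makes σ injective on all of ℤ/59ℤ, hence bijective (finite equal-size domain and codomain). In particular σ is surjective.
Since σ is surjective, we find the preimage of 53. The inverse of x ↦ x^19 on (ℤ/59ℤ)^× is x ↦ x^55, because 19·55 = 1045 = 18·58 + 1 ≡ 1 (mod 58) and x^{58} = 1 for x ≠ 0 (Fermat). So σ⁻¹(53) = 53^55 mod 59.
Repeated squaring mod 59: 53^1 ≡ 53, 53^2 ≡ 53² = 2809 ≡ 36, 53^4 ≡ 36² = 1296 ≡ 57, 53^8 ≡ 57² = 3249 ≡ 4, 53^16 ≡ 4² = 16, 53^32 ≡ 16² = 256 ≡ 20. Since 55 = 32 + 16 + 4 + 2 + 1, 53^55 ≡ 20·16·57·36·53: 20·16 = 320 ≡ 25, then 25·57 = 1425 ≡ 9, then 9·36 = 324 ≡ 29, then 29·53 = 1537 ≡ 3. So 53^55 ≡ 3 (mod 59).
Hence σ⁻¹(53) = 3.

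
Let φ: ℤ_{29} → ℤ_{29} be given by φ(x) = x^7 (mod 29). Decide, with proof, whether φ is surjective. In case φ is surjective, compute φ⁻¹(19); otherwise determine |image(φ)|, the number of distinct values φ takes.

5

φ(2): Repeated squaring mod 29: 2^1 ≡ 2, 2^2 ≡ 2² = 4, 2^4 ≡ 4² = 16. Since 7 = 4 + 2 + 1, 2^7 ≡ 16·4·2: 16·4 = 64 ≡ 6, then 6·2 = 12. So 2^7 ≡ 12 (mod 29).
φ(3): Repeated squaring mod 29: 3^1 ≡ 3, 3^2 ≡ 3² = 9, 3^4 ≡ 9² = 81 ≡ 23. Since 7 = 4 + 2 + 1, 3^7 ≡ 23·9·3: 23·9 = 207 ≡ 4, then 4·3 = 12. So 3^7 ≡ 12 (mod 29).
So φ(2) = φ(3) = 12 while 2 ≠ 3, so φ is not injective.
A non-injective map from the 29-element set ℤ_{29} to itself takes at most 28 distinct values, so it cannot be surjective. Therefore φ is not surjective.
Since φ is not surjective, we determine |image(φ)|. Computing x^7 mod 29 for each x (by repeated squaring, reducing mod 29 at every step), the values φ(0), φ(1), …, φ(28) are: 0, 1, 12, 12, 28, 28, 28, 1, 17, 28, 17, 12, 17, 28, 12, 17, 1, 12, 17, 12, 1, 12, 28, 1, 1, 1, 17, 17, 28.
The distinct values are {0, 1, 12, 17, 28}; there are 5 of them.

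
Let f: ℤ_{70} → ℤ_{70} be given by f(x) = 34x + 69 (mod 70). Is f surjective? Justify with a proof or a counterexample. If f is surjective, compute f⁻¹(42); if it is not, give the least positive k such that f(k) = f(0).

By definition, f is surjective if every y in the codomain equals f(x) for some x in the domain.
Since gcd(34, 70) = 2, we have 34x ≡ 0 (mod 2) for all x, so f(x) ≡ 1 (mod 2).
But 0 ≢ 1 (mod 2), so 0 ∈ ℤ_{70} has no preimage. Therefore f is not surjective.
Since f is not surjective, we find the least positive k with f(k) = f(0): this means 34k ≡ 0 (mod 70), i.e. 70 ∣ 34k. Since gcd(34, 70) = 2, dividing through by 2 this holds exactly when 35 ∣ 17k, and as gcd(17, 35) = 1, exactly when 35 ∣ k.
The smallest positive such k is 35.

35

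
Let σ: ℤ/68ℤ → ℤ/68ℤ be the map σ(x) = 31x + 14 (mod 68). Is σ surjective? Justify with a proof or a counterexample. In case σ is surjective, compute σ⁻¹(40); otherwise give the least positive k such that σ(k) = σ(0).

14

Since gcd(31, 68) = 1, 31 is invertible modulo 68. Euclid's algorithm: 68 = 2·31 + 6, 31 = 5·6 + 1; back-substituting gives 1 = 11·31 − 5·68, so 31⁻¹ ≡ 11 (mod 68).
Then y ↦ 11(y − 14) is a two-sided inverse to σ, so every y ∈ ℤ/68ℤ has a preimage.
So σ is surjective.
Since σ is surjective, we find σ⁻¹(40): we need 31x ≡ 40 − 14 ≡ 26 (mod 68). Using 31⁻¹ = 11: x ≡ 11·26 = 286 = 4·68 + 14, so x = 14.
Check: σ(14) = 31·14 + 14 = 448 = 6·68 + 40 ≡ 40 (mod 68).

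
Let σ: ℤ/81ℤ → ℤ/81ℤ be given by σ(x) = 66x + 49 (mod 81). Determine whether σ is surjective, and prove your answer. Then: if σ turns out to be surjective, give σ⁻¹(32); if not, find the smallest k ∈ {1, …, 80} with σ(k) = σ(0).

27

Recall: σ is surjective if every y in the codomain equals σ(x) for some x in the domain.
Since gcd(66, 81) = 3, we have 66x ≡ 0 (mod 3) for all x, so σ(x) ≡ 1 (mod 3).
But 0 ≢ 1 (mod 3), so 0 ∈ ℤ/81ℤ has no preimage. Thus σ is not surjective.
Since σ is not surjective, we find the least positive k with σ(k) = σ(0): this means 66k ≡ 0 (mod 81), i.e. 81 ∣ 66k. Since gcd(66, 81) = 3, dividing through by 3 this holds exactly when 27 ∣ 22k, and as gcd(22, 27) = 1, exactly when 27 ∣ k.
The smallest positive such k is 27.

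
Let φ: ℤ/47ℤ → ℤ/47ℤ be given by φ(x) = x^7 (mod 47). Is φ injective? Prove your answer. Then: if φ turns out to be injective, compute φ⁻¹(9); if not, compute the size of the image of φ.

7

Since 47 is prime, the nonzero elements of ℤ/47ℤ form a cyclic group of order 46.
As gcd(7, 46) = 1, raising to the 7th power is a bijection on this group: if u^7 ≡ v^7 then (uv^{−1})^7 = 1, and the only element of order dividing gcd(7, 46) = 1 is 1, so u = v.
With φ(0) = 0 this makes φ injective on all of ℤ/47ℤ, hence bijective (finite equal-size domain and codomain). In particular φ is injective.
Since φ is injective, we find the preimage of 9. The inverse of x ↦ x^7 on (ℤ/47ℤ)^× is x ↦ x^33, because 7·33 = 231 = 5·46 + 1 ≡ 1 (mod 46) and x^{46} = 1 for x ≠ 0 (Fermat). So φ⁻¹(9) = 9^33 mod 47.
Repeated squaring mod 47: 9^1 ≡ 9, 9^2 ≡ 9² = 81 ≡ 34, 9^4 ≡ 34² = 1156 ≡ 28, 9^8 ≡ 28² = 784 ≡ 32, 9^16 ≡ 32² = 1024 ≡ 37, 9^32 ≡ 37² = 1369 ≡ 6. Since 33 = 32 + 1, 9^33 ≡ 6·9: 6·9 = 54 ≡ 7. So 9^33 ≡ 7 (mod 47).
Hence φ⁻¹(9) = 7.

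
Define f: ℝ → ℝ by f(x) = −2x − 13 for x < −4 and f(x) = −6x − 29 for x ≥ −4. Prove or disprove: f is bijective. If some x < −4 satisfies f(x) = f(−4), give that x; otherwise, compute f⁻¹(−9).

Both pieces are strictly decreasing (slopes −2 and −6), so each is injective on its own interval.
The left piece maps (−∞, −4) onto (−5, ∞); the right piece maps [−4, ∞) onto (−∞, −5].
Since −5 = −5, the images partition ℝ: f is injective and surjective, hence bijective.
Because the two images are disjoint, no x < −4 has f(x) = f(−4), so we compute f⁻¹(−9): −9 lies in (−∞, −5], so solve −6x − 29 = −9: x = (−9 + 29)/(−6) = −10/3.

-10/3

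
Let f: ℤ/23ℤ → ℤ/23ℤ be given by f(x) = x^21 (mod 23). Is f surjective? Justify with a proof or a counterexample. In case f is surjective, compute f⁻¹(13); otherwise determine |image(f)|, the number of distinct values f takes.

Since 23 is prime, the nonzero elements of ℤ/23ℤ form a cyclic group of order 22.
As gcd(21, 22) = 1, raising to the 21st power is a bijection on this group: if a^21 ≡ b^21 then (ab^{−1})^21 = 1, and the only element of order dividing gcd(21, 22) = 1 is 1, so a = b.
With f(0) = 0 this makes f injective on all of ℤ/23ℤ, hence bijective (finite equal-size domain and codomain). In particular f is surjective.
Since f is surjective, we find the preimage of 13. The inverse of x ↦ x^21 on (ℤ/23ℤ)^× is x ↦ x^21, because 21·21 = 441 = 20·22 + 1 ≡ 1 (mod 22) and x^{22} = 1 for x ≠ 0 (Fermat). So f⁻¹(13) = 13^21 mod 23.
Repeated squaring mod 23: 13^1 ≡ 13, 13^2 ≡ 13² = 169 ≡ 8, 13^4 ≡ 8² = 64 ≡ 18, 13^8 ≡ 18² = 324 ≡ 2, 13^16 ≡ 2² = 4. Since 21 = 16 + 4 + 1, 13^21 ≡ 4·18·13: 4·18 = 72 ≡ 3, then 3·13 = 39 ≡ 16. So 13^21 ≡ 16 (mod 23).
Hence f⁻¹(13) = 16.

16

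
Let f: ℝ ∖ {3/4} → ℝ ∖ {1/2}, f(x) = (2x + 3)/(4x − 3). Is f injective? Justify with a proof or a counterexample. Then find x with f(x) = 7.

12/13

Suppose f(u) = f(v). Cross-multiplying: (2u + 3)(4v − 3) = (2v + 3)(4u − 3).
Expanding both sides and cancelling the symmetric terms leaves −18·(u − v) = 0. Since −18 ≠ 0, u = v. Therefore f is injective.
Solving f(x) = 7: cross-multiplying gives 2x + 3 = 7(4x − 3), which rearranges to −26x = −24, so x = 12/13.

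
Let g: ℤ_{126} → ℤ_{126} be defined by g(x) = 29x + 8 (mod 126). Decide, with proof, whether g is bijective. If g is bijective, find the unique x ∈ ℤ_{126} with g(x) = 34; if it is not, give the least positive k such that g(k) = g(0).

Suppose g(u) = g(v) in ℤ_{126}. Then 29u + 8 ≡ 29v + 8 (mod 126), therefore 29(u − v) ≡ 0 (mod 126).
Since gcd(29, 126) = 1, 29 is invertible modulo 126, therefore u − v ≡ 0 (mod 126), i.e. u = v.
We now compute 29⁻¹ mod 126 explicitly. Euclid's algorithm: 126 = 4·29 + 10, 29 = 2·10 + 9, 10 = 1·9 + 1; back-substituting gives 1 = 113·29 − 26·126, so 29⁻¹ ≡ 113 (mod 126).
Then y ↦ 113(y − 8) is a two-sided inverse to g, so every y ∈ ℤ_{126} has a preimage.
Hence g is bijective.
Since g is bijective, we find g⁻¹(34): we need 29x ≡ 34 − 8 ≡ 26 (mod 126). Using 29⁻¹ = 113: x ≡ 113·26 = 2938 = 23·126 + 40, so x = 40.
Check: g(40) = 29·40 + 8 = 1168 = 9·126 + 34 ≡ 34 (mod 126).

40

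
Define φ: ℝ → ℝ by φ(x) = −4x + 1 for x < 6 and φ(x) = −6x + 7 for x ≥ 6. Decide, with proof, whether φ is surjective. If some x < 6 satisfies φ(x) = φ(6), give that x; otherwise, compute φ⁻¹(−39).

Both pieces are strictly decreasing (slopes −4 and −6), so each is injective on its own interval.
The left piece maps (−∞, 6) onto (−23, ∞); the right piece maps [6, ∞) onto (−∞, −29].
The union (−23, ∞) ∪ (−∞, −29] omits the interval between −23 and −29; in particular −23 has no preimage. So φ is not surjective.
Because the two images are disjoint, no x < 6 has φ(x) = φ(6), so we compute φ⁻¹(−39): −39 lies in (−∞, −29], so solve −6x + 7 = −39: x = (−39 − 7)/(−6) = 23/3.

23/3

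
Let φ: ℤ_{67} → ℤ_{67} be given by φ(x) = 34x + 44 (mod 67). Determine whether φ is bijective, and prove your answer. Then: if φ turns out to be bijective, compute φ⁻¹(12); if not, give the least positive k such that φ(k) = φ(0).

Recall: φ is injective when φ(u) = φ(v) forces u = v.
Suppose φ(u) = φ(v) in ℤ_{67}. Then 34u + 44 ≡ 34v + 44 (mod 67), so 34(u − v) ≡ 0 (mod 67).
Since gcd(34, 67) = 1, 34 is invertible modulo 67, so u − v ≡ 0 (mod 67), i.e. u = v.
We now compute 34⁻¹ mod 67 explicitly. Euclid's algorithm: 67 = 1·34 + 33, 34 = 1·33 + 1; back-substituting gives 1 = 2·34 − 1·67, so 34⁻¹ ≡ 2 (mod 67).
For any y ∈ ℤ_{67}, x = 2(y − 44) mod 67 satisfies φ(x) = 34·2(y − 44) + 44 ≡ y (since 34·2 ≡ 1 mod 67). So every y has a preimage.
So φ is bijective.
Since φ is bijective, we compute φ⁻¹(12): solve 34x + 44 ≡ 12 (mod 67), i.e. 34x ≡ 35 (mod 67).
Multiplying by 34⁻¹ = 2 gives x ≡ 2·35 = 70 = 1·67 + 3 ≡ 3 (mod 67).
Check: φ(3) = 34·3 + 44 = 146 = 2·67 + 12 ≡ 12 (mod 67).

3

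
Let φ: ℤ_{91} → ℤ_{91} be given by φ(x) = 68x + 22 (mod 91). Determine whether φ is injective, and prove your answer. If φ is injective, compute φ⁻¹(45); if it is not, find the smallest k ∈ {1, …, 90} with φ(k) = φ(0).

90

Suppose φ(s) = φ(t) in ℤ_{91}. Then 68s + 22 ≡ 68t + 22 (mod 91), therefore 68(s − t) ≡ 0 (mod 91).
Since gcd(68, 91) = 1, 68 is invertible modulo 91, so s − t ≡ 0 (mod 91), i.e. s = t.
Hence φ is injective.
We now compute 68⁻¹ mod 91 explicitly. Euclid's algorithm: 91 = 1·68 + 23, 68 = 2·23 + 22, 23 = 1·22 + 1; back-substituting gives 1 = 87·68 − 65·91, so 68⁻¹ ≡ 87 (mod 91).
Since φ is injective, we find φ⁻¹(45): we need 68x ≡ 45 − 22 ≡ 23 (mod 91). Using 68⁻¹ = 87: x ≡ 87·23 = 2001 = 21·91 + 90, so x = 90.
Check: φ(90) = 68·90 + 22 = 6142 = 67·91 + 45 ≡ 45 (mod 91).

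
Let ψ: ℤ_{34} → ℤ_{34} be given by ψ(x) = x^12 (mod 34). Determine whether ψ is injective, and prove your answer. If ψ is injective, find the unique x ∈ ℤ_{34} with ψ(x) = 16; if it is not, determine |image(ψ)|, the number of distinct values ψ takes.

10

ψ(3): Repeated squaring mod 34: 3^1 ≡ 3, 3^2 ≡ 3² = 9, 3^4 ≡ 9² = 81 ≡ 13, 3^8 ≡ 13² = 169 ≡ 33. Since 12 = 8 + 4, 3^12 ≡ 33·13: 33·13 = 429 ≡ 21. So 3^12 ≡ 21 (mod 34).
ψ(5): Repeated squaring mod 34: 5^1 ≡ 5, 5^2 ≡ 5² = 25, 5^4 ≡ 25² = 625 ≡ 13, 5^8 ≡ 13² = 169 ≡ 33. Since 12 = 8 + 4, 5^12 ≡ 33·13: 33·13 = 429 ≡ 21. So 5^12 ≡ 21 (mod 34).
So ψ(3) = ψ(5) = 21 while 3 ≠ 5, hence ψ is not injective.
Since ψ is not injective, we determine |image(ψ)|. Computing x^12 mod 34 for each x (by repeated squaring, reducing mod 34 at every step), the values ψ(0), ψ(1), …, ψ(33) are: 0, 1, 16, 21, 18, 21, 30, 13, 16, 33, 30, 13, 4, 1, 4, 33, 18, 17, 18, 33, 4, 1, 4, 13, 30, 33, 16, 13, 30, 21, 18, 21, 16, 1.
The distinct values are {0, 1, 4, 13, 16, 17, 18, 21, 30, 33}; there are 10 of them.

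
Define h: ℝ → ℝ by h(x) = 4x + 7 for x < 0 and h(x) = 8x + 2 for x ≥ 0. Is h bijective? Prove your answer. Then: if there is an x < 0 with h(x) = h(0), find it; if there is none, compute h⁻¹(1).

-5/4

Both pieces are strictly increasing (slopes 4 and 8), so each is injective on its own interval.
The left piece maps (−∞, 0) onto (−∞, 7); the right piece maps [0, ∞) onto [2, ∞).
These images overlap. In particular h(0) = 2 (right piece), and solving 4x + 7 = 2 on the left piece gives x = −5/4 < 0.
So h(−5/4) = h(0) with −5/4 ≠ 0, and h is not injective, hence not bijective. This x = −5/4 is the requested value below 0.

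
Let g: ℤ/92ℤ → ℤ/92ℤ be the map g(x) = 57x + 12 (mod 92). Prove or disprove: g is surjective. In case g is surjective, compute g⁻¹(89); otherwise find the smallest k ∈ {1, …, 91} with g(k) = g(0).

53

Since gcd(57, 92) = 1, 57 is invertible modulo 92. Euclid's algorithm: 92 = 1·57 + 35, 57 = 1·35 + 22, 35 = 1·22 + 13, 22 = 1·13 + 9, 13 = 1·9 + 4, 9 = 2·4 + 1; back-substituting gives 1 = 21·57 − 13·92, so 57⁻¹ ≡ 21 (mod 92).
Then y ↦ 21(y − 12) is a two-sided inverse to g, so every y ∈ ℤ/92ℤ has a preimage.
So g is surjective.
Since g is surjective, we find g⁻¹(89): we need 57x ≡ 89 − 12 ≡ 77 (mod 92). Using 57⁻¹ = 21: x ≡ 21·77 = 1617 = 17·92 + 53, so x = 53.
Check: g(53) = 57·53 + 12 = 3033 = 32·92 + 89 ≡ 89 (mod 92).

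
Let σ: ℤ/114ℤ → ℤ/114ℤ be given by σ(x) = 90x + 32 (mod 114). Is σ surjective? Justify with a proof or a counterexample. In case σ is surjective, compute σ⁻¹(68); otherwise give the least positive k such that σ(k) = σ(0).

By definition, σ is surjective if every y in the codomain equals σ(x) for some x in the domain.
Since gcd(90, 114) = 6, we have 90x ≡ 0 (mod 6) for all x, so σ(x) ≡ 2 (mod 6).
But 0 ≢ 2 (mod 6), so 0 ∈ ℤ/114ℤ has no preimage. Therefore σ is not surjective.
Since σ is not surjective, we find the least positive k with σ(k) = σ(0): this means 90k ≡ 0 (mod 114), i.e. 114 ∣ 90k. Since gcd(90, 114) = 6, dividing through by 6 this holds exactly when 19 ∣ 15k, and as gcd(15, 19) = 1, exactly when 19 ∣ k.
The smallest positive such k is 19.

19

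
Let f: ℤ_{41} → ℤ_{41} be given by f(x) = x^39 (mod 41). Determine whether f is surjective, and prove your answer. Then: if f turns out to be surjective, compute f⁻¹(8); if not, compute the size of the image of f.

36

Since 41 is prime, the nonzero elements of ℤ_{41} form a cyclic group of order 40.
As gcd(39, 40) = 1, raising to the 39th power is a bijection on this group: if s^39 ≡ t^39 then (st^{−1})^39 = 1, and the only element of order dividing gcd(39, 40) = 1 is 1, so s = t.
With f(0) = 0 this makes f injective on all of ℤ_{41}, hence bijective (finite equal-size domain and codomain). In particular f is surjective.
Since f is surjective, we find the preimage of 8. The inverse of x ↦ x^39 on (ℤ_{41})^× is x ↦ x^39, because 39·39 = 1521 = 38·40 + 1 ≡ 1 (mod 40) and x^{40} = 1 for x ≠ 0 (Fermat). So f⁻¹(8) = 8^39 mod 41.
Repeated squaring mod 41: 8^1 ≡ 8, 8^2 ≡ 8² = 64 ≡ 23, 8^4 ≡ 23² = 529 ≡ 37, 8^8 ≡ 37² = 1369 ≡ 16, 8^16 ≡ 16² = 256 ≡ 10, 8^32 ≡ 10² = 100 ≡ 18. Since 39 = 32 + 4 + 2 + 1, 8^39 ≡ 18·37·23·8: 18·37 = 666 ≡ 10, then 10·23 = 230 ≡ 25, then 25·8 = 200 ≡ 36. So 8^39 ≡ 36 (mod 41).
Hence f⁻¹(8) = 36.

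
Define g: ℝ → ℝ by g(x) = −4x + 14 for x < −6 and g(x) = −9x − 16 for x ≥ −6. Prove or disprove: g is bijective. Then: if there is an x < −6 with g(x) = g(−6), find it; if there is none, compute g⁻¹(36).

-52/9

Both pieces are strictly decreasing (slopes −4 and −9), so each is injective on its own interval.
The left piece maps (−∞, −6) onto (38, ∞); the right piece maps [−6, ∞) onto (−∞, 38].
Since 38 = 38, the images partition ℝ: g is injective and surjective, hence bijective.
Because the two images are disjoint, no x < −6 has g(x) = g(−6), so we compute g⁻¹(36): 36 lies in (−∞, 38], so solve −9x − 16 = 36: x = (36 + 16)/(−9) = −52/9.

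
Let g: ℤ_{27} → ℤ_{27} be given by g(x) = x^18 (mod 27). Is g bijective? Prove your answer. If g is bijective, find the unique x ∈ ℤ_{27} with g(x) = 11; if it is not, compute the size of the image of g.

2

g(1) = 1^18 = 1.
g(2): Repeated squaring mod 27: 2^1 ≡ 2, 2^2 ≡ 2² = 4, 2^4 ≡ 4² = 16, 2^8 ≡ 16² = 256 ≡ 13, 2^16 ≡ 13² = 169 ≡ 7. Since 18 = 16 + 2, 2^18 ≡ 7·4: 7·4 = 28 ≡ 1. So 2^18 ≡ 1 (mod 27).
So g(1) = g(2) = 1 while 1 ≠ 2, therefore g is not injective, hence not bijective.
Since g is not bijective, we determine |image(g)|. Computing x^18 mod 27 for each x (by repeated squaring, reducing mod 27 at every step), the values g(0), g(1), …, g(26) are: 0, 1, 1, 0, 1, 1, 0, 1, 1, 0, 1, 1, 0, 1, 1, 0, 1, 1, 0, 1, 1, 0, 1, 1, 0, 1, 1.
The distinct values are {0, 1}; there are 2 of them.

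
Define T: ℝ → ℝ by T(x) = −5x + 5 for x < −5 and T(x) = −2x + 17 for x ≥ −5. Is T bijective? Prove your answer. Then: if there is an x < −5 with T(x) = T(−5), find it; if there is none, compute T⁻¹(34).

-29/5

Both pieces are strictly decreasing (slopes −5 and −2), so each is injective on its own interval.
The left piece maps (−∞, −5) onto (30, ∞); the right piece maps [−5, ∞) onto (−∞, 27].
The images leave a gap (30 has no preimage), so T is not surjective, hence not bijective.
Because the two images are disjoint, no x < −5 has T(x) = T(−5), so we compute T⁻¹(34): 34 lies in (30, ∞), so solve −5x + 5 = 34: x = (34 − 5)/(−5) = −29/5.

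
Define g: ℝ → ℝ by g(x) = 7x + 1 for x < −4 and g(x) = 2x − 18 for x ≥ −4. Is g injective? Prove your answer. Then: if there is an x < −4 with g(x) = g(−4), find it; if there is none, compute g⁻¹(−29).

-30/7

Both pieces are strictly increasing (slopes 7 and 2), so each is injective on its own interval.
The left piece maps (−∞, −4) onto (−∞, −27); the right piece maps [−4, ∞) onto [−26, ∞).
These images are disjoint, so no value is attained by both pieces. Hence g is injective.
Because the two images are disjoint, no x < −4 has g(x) = g(−4), so we compute g⁻¹(−29): −29 lies in (−∞, −27), so solve 7x + 1 = −29: x = (−29 − 1)/7 = −30/7.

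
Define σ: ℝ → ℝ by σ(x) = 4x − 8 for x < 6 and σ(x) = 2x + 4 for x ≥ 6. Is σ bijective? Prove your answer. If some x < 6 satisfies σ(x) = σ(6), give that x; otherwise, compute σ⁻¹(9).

17/4

Both pieces are strictly increasing (slopes 4 and 2), so each is injective on its own interval.
The left piece maps (−∞, 6) onto (−∞, 16); the right piece maps [6, ∞) onto [16, ∞).
Since 16 = 16, the images partition ℝ: σ is injective and surjective, hence bijective.
Because the two images are disjoint, no x < 6 has σ(x) = σ(6), so we compute σ⁻¹(9): 9 lies in (−∞, 16), so solve 4x − 8 = 9: x = (9 + 8)/4 = 17/4.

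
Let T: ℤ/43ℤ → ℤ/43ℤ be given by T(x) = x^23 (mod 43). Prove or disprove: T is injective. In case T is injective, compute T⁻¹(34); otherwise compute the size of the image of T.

Since 43 is prime, the nonzero elements of ℤ/43ℤ form a cyclic group of order 42.
As gcd(23, 42) = 1, raising to the 23rd power is a bijection on this group: if x_1^23 ≡ x_2^23 then (x_1x_2^{−1})^23 = 1, and the only element of order dividing gcd(23, 42) = 1 is 1, so x_1 = x_2.
With T(0) = 0 this makes T injective on all of ℤ/43ℤ, hence bijective (finite equal-size domain and codomain). In particular T is injective.
Since T is injective, we find the preimage of 34. The inverse of x ↦ x^23 on (ℤ/43ℤ)^× is x ↦ x^11, because 23·11 = 253 = 6·42 + 1 ≡ 1 (mod 42) and x^{42} = 1 for x ≠ 0 (Fermat). So T⁻¹(34) = 34^11 mod 43.
Repeated squaring mod 43: 34^1 ≡ 34, 34^2 ≡ 34² = 1156 ≡ 38, 34^4 ≡ 38² = 1444 ≡ 25, 34^8 ≡ 25² = 625 ≡ 23. Since 11 = 8 + 2 + 1, 34^11 ≡ 23·38·34: 23·38 = 874 ≡ 14, then 14·34 = 476 ≡ 3. So 34^11 ≡ 3 (mod 43).
Hence T⁻¹(34) = 3.

3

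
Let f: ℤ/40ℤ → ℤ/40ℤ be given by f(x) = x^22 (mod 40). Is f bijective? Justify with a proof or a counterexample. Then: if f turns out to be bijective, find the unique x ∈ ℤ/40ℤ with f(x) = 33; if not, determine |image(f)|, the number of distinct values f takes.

f(4): Repeated squaring mod 40: 4^1 ≡ 4, 4^2 ≡ 4² = 16, 4^4 ≡ 16² = 256 ≡ 16, 4^8 ≡ 16² = 256 ≡ 16, 4^16 ≡ 16² = 256 ≡ 16. Since 22 = 16 + 4 + 2, 4^22 ≡ 16·16·16: 16·16 = 256 ≡ 16, then 16·16 = 256 ≡ 16. So 4^22 ≡ 16 (mod 40).
f(6): Repeated squaring mod 40: 6^1 ≡ 6, 6^2 ≡ 6² = 36, 6^4 ≡ 36² = 1296 ≡ 16, 6^8 ≡ 16² = 256 ≡ 16, 6^16 ≡ 16² = 256 ≡ 16. Since 22 = 16 + 4 + 2, 6^22 ≡ 16·16·36: 16·16 = 256 ≡ 16, then 16·36 = 576 ≡ 16. So 6^22 ≡ 16 (mod 40).
So f(4) = f(6) = 16 while 4 ≠ 6, therefore f is not injective, hence not bijective.
Since f is not bijective, we determine |image(f)|. Computing x^22 mod 40 for each x (by repeated squaring, reducing mod 40 at every step), the values f(0), f(1), …, f(39) are: 0, 1, 24, 9, 16, 25, 16, 9, 24, 1, 0, 1, 24, 9, 16, 25, 16, 9, 24, 1, 0, 1, 24, 9, 16, 25, 16, 9, 24, 1, 0, 1, 24, 9, 16, 25, 16, 9, 24, 1.
The distinct values are {0, 1, 9, 16, 24, 25}; there are 6 of them.

6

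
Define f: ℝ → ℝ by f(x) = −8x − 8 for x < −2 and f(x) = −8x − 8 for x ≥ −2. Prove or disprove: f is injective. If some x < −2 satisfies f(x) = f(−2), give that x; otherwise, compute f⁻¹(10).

-9/4

Both pieces are strictly decreasing (slopes −8 and −8), so each is injective on its own interval.
The left piece maps (−∞, −2) onto (8, ∞); the right piece maps [−2, ∞) onto (−∞, 8].
These images are disjoint, so no value is attained by both pieces. Therefore f is injective.
Because the two images are disjoint, no x < −2 has f(x) = f(−2), so we compute f⁻¹(10): 10 lies in (8, ∞), so solve −8x − 8 = 10: x = (10 + 8)/(−8) = −9/4.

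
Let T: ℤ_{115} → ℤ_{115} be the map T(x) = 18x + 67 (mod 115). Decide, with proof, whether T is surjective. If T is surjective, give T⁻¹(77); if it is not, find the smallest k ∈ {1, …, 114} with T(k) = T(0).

Since gcd(18, 115) = 1, 18 is invertible modulo 115. Euclid's algorithm: 115 = 6·18 + 7, 18 = 2·7 + 4, 7 = 1·4 + 3, 4 = 1·3 + 1; back-substituting gives 1 = 32·18 − 5·115, so 18⁻¹ ≡ 32 (mod 115).
Then y ↦ 32(y − 67) is a two-sided inverse to T, so every y ∈ ℤ_{115} has a preimage.
So T is surjective.
Since T is surjective, we find T⁻¹(77): we need 18x ≡ 77 − 67 ≡ 10 (mod 115). Using 18⁻¹ = 32: x ≡ 32·10 = 320 = 2·115 + 90, so x = 90.
Check: T(90) = 18·90 + 67 = 1687 = 14·115 + 77 ≡ 77 (mod 115).

90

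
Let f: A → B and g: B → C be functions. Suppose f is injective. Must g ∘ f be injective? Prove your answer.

No. Take A = B = C = {0, 1, 2}, f = identity (injective), and g(x) = 0 for every x.
Then (g ∘ f)(0) = 0 = (g ∘ f)(2) with 0 ≠ 2, so g ∘ f is not injective.

not injective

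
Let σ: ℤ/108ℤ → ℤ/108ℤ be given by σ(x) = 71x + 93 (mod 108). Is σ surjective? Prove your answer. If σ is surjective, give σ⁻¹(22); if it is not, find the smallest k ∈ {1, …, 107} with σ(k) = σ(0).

107

Since gcd(71, 108) = 1, 71 is invertible modulo 108. Euclid's algorithm: 108 = 1·71 + 37, 71 = 1·37 + 34, 37 = 1·34 + 3, 34 = 11·3 + 1; back-substituting gives 1 = 35·71 − 23·108, so 71⁻¹ ≡ 35 (mod 108).
Then y ↦ 35(y − 93) is a two-sided inverse to σ, so every y ∈ ℤ/108ℤ has a preimage.
Therefore σ is surjective.
Since σ is surjective, we find σ⁻¹(22): we need 71x ≡ 22 − 93 ≡ 37 (mod 108). Using 71⁻¹ = 35: x ≡ 35·37 = 1295 = 11·108 + 107, so x = 107.
Check: σ(107) = 71·107 + 93 = 7690 = 71·108 + 22 ≡ 22 (mod 108).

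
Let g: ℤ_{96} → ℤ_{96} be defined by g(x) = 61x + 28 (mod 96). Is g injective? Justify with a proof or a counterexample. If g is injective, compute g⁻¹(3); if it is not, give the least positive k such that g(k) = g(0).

By definition, injectivity means: for all x_1, x_2 in the domain, g(x_1) = g(x_2) implies x_1 = x_2.
If g(x_1) = g(x_2), then 61x_1 ≡ 61x_2 (mod 96). Because gcd(61, 96) = 1, we may cancel 61 to get x_1 ≡ x_2 (mod 96).
So g is injective.
We now compute 61⁻¹ mod 96 explicitly. Euclid's algorithm: 96 = 1·61 + 35, 61 = 1·35 + 26, 35 = 1·26 + 9, 26 = 2·9 + 8, 9 = 1·8 + 1; back-substituting gives 1 = 85·61 − 54·96, so 61⁻¹ ≡ 85 (mod 96).
Since g is injective, we find g⁻¹(3): we need 61x ≡ 3 − 28 ≡ 71 (mod 96). Using 61⁻¹ = 85: x ≡ 85·71 = 6035 = 62·96 + 83, so x = 83.
Check: g(83) = 61·83 + 28 = 5091 = 53·96 + 3 ≡ 3 (mod 96).

83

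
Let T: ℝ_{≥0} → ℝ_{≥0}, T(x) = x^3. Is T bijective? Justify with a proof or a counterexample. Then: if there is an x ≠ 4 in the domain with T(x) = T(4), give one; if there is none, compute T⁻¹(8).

2

On ℝ_{≥0}, x ↦ x^3 is strictly increasing (injective) and for any y ∈ ℝ_{≥0} the 3rd root y^{1/3} lies in ℝ_{≥0} (surjective). So T is bijective.
Since x ↦ x^3 is strictly increasing on ℝ_{≥0}, it is injective there, so no x ≠ 4 in the domain has T(x) = T(4). We therefore compute T⁻¹(8) = 8^{1/3} = 2 (indeed 2^3 = 8).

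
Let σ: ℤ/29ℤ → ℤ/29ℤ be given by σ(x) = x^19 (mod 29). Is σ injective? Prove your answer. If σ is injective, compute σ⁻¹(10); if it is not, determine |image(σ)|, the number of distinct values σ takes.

14

Since 29 is prime, the nonzero elements of ℤ/29ℤ form a cyclic group of order 28.
As gcd(19, 28) = 1, raising to the 19th power is a bijection on this group: if s^19 ≡ t^19 then (st^{−1})^19 = 1, and the only element of order dividing gcd(19, 28) = 1 is 1, so s = t.
With σ(0) = 0 this makes σ injective on all of ℤ/29ℤ, hence bijective (finite equal-size domain and codomain). In particular σ is injective.
Since σ is injective, we find the preimage of 10. The inverse of x ↦ x^19 on (ℤ/29ℤ)^× is x ↦ x^3, because 19·3 = 57 = 2·28 + 1 ≡ 1 (mod 28) and x^{28} = 1 for x ≠ 0 (Fermat). So σ⁻¹(10) = 10^3 mod 29.
Repeated squaring mod 29: 10^1 ≡ 10, 10^2 ≡ 10² = 100 ≡ 13. Since 3 = 2 + 1, 10^3 ≡ 13·10: 13·10 = 130 ≡ 14. So 10^3 ≡ 14 (mod 29).
Hence σ⁻¹(10) = 14.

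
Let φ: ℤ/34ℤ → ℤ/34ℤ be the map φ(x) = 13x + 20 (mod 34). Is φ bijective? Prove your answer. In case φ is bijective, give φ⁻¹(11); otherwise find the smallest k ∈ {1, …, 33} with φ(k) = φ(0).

15

Recall: injectivity means: for all s, t in the domain, φ(s) = φ(t) implies s = t.
Suppose φ(s) = φ(t) in ℤ/34ℤ. Then 13s + 20 ≡ 13t + 20 (mod 34), hence 13(s − t) ≡ 0 (mod 34).
Since gcd(13, 34) = 1, 13 is invertible modulo 34, so s − t ≡ 0 (mod 34), i.e. s = t.
We now compute 13⁻¹ mod 34 explicitly. Euclid's algorithm: 34 = 2·13 + 8, 13 = 1·8 + 5, 8 = 1·5 + 3, 5 = 1·3 + 2, 3 = 1·2 + 1; back-substituting gives 1 = 21·13 − 8·34, so 13⁻¹ ≡ 21 (mod 34).
Then y ↦ 21(y − 20) is a two-sided inverse to φ, so every y ∈ ℤ/34ℤ has a preimage.
Hence φ is bijective.
Since φ is bijective, we compute φ⁻¹(11): solve 13x + 20 ≡ 11 (mod 34), i.e. 13x ≡ 25 (mod 34).
Multiplying by 13⁻¹ = 21 gives x ≡ 21·25 = 525 = 15·34 + 15 ≡ 15 (mod 34).
Check: φ(15) = 13·15 + 20 = 215 = 6·34 + 11 ≡ 11 (mod 34).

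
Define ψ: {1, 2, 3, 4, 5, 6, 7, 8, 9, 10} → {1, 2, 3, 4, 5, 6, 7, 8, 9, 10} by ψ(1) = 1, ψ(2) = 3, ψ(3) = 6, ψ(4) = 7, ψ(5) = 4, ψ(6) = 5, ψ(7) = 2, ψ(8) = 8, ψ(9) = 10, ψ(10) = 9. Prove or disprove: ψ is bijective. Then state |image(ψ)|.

10

The values 1, 3, 6, 7, 4, 5, 2, 8, 10, 9 are a permutation of {1, 2, 3, 4, 5, 6, 7, 8, 9, 10}: each element appears exactly once.
So ψ is injective and surjective, hence bijective.
The image of ψ is {1, 2, 3, 4, 5, 6, 7, 8, 9, 10}, which has 10 elements.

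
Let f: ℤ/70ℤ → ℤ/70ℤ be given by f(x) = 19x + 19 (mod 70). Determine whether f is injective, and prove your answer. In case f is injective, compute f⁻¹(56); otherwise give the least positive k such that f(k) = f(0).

13

Recall: injectivity means: for all x_1, x_2 in the domain, f(x_1) = f(x_2) implies x_1 = x_2.
If f(x_1) = f(x_2), then 19x_1 ≡ 19x_2 (mod 70). Because gcd(19, 70) = 1, we may cancel 19 to get x_1 ≡ x_2 (mod 70).
Thus f is injective.
We now compute 19⁻¹ mod 70 explicitly. Euclid's algorithm: 70 = 3·19 + 13, 19 = 1·13 + 6, 13 = 2·6 + 1; back-substituting gives 1 = 59·19 − 16·70, so 19⁻¹ ≡ 59 (mod 70).
Since f is injective, we find f⁻¹(56): we need 19x ≡ 56 − 19 ≡ 37 (mod 70). Using 19⁻¹ = 59: x ≡ 59·37 = 2183 = 31·70 + 13, so x = 13.
Check: f(13) = 19·13 + 19 = 266 = 3·70 + 56 ≡ 56 (mod 70).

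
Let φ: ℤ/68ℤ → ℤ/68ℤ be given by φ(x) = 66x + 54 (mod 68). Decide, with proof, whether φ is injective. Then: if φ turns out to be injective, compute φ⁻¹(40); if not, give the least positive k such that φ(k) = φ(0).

We have gcd(66, 68) = 2 > 1. Taking x_1 = 0 and x_2 = 34: φ(0) = 54 and φ(34) = 66·34 + 54 = 2298 ≡ 54 (mod 68).
So φ(0) = φ(34) while 0 ≠ 34, so φ is not injective.
Since φ is not injective, we find the least positive k with φ(k) = φ(0): this means 66k ≡ 0 (mod 68), i.e. 68 ∣ 66k. Since gcd(66, 68) = 2, dividing through by 2 this holds exactly when 34 ∣ 33k, and as gcd(33, 34) = 1, exactly when 34 ∣ k.
The smallest positive such k is 34.

34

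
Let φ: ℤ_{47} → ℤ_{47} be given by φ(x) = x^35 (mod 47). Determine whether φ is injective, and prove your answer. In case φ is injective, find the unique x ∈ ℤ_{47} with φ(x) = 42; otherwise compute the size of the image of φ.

25

Since 47 is prime, the nonzero elements of ℤ_{47} form a cyclic group of order 46.
As gcd(35, 46) = 1, raising to the 35th power is a bijection on this group: if a^35 ≡ b^35 then (ab^{−1})^35 = 1, and the only element of order dividing gcd(35, 46) = 1 is 1, so a = b.
With φ(0) = 0 this makes φ injective on all of ℤ_{47}, hence bijective (finite equal-size domain and codomain). In particular φ is injective.
Since φ is injective, we find the preimage of 42. The inverse of x ↦ x^35 on (ℤ_{47})^× is x ↦ x^25, because 35·25 = 875 = 19·46 + 1 ≡ 1 (mod 46) and x^{46} = 1 for x ≠ 0 (Fermat). So φ⁻¹(42) = 42^25 mod 47.
Repeated squaring mod 47: 42^1 ≡ 42, 42^2 ≡ 42² = 1764 ≡ 25, 42^4 ≡ 25² = 625 ≡ 14, 42^8 ≡ 14² = 196 ≡ 8, 42^16 ≡ 8² = 64 ≡ 17. Since 25 = 16 + 8 + 1, 42^25 ≡ 17·8·42: 17·8 = 136 ≡ 42, then 42·42 = 1764 ≡ 25. So 42^25 ≡ 25 (mod 47).
Hence φ⁻¹(42) = 25.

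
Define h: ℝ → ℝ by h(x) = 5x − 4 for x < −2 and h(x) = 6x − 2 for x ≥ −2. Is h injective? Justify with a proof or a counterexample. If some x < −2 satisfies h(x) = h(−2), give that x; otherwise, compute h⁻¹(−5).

-1/2

Both pieces are strictly increasing (slopes 5 and 6), so each is injective on its own interval.
The left piece maps (−∞, −2) onto (−∞, −14); the right piece maps [−2, ∞) onto [−14, ∞).
These images are disjoint, so no value is attained by both pieces. Therefore h is injective.
Because the two images are disjoint, no x < −2 has h(x) = h(−2), so we compute h⁻¹(−5): −5 lies in [−14, ∞), so solve 6x − 2 = −5: x = (−5 + 2)/6 = −1/2.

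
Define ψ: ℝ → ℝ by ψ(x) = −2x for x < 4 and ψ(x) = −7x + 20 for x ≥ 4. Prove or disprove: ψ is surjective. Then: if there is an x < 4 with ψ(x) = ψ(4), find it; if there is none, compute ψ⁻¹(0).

Both pieces are strictly decreasing (slopes −2 and −7), so each is injective on its own interval.
The left piece maps (−∞, 4) onto (−8, ∞); the right piece maps [4, ∞) onto (−∞, −8].
These images together cover ℝ, so ψ is surjective.
Because the two images are disjoint, no x < 4 has ψ(x) = ψ(4), so we compute ψ⁻¹(0): 0 lies in (−8, ∞), so solve −2x = 0: x = (0 − 0)/(−2) = 0.

0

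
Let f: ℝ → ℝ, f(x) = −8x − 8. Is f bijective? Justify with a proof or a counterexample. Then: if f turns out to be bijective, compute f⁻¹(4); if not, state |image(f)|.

-3/2

Suppose f(s) = f(t). Then −8s − 8 = −8t − 8, hence −8s = −8t, so s = t.
For any y ∈ ℝ, x = (y + 8)/(−8) satisfies f(x) = y.
Thus f is bijective.
Since f is bijective, we compute f⁻¹(4) = (4 + 8)/(−8) = −3/2.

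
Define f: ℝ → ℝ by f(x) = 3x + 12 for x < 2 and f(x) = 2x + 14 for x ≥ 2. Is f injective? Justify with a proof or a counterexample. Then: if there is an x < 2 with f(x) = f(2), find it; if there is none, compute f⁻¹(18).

Both pieces are strictly increasing (slopes 3 and 2), so each is injective on its own interval.
The left piece maps (−∞, 2) onto (−∞, 18); the right piece maps [2, ∞) onto [18, ∞).
These images are disjoint, so no value is attained by both pieces. Hence f is injective.
Because the two images are disjoint, no x < 2 has f(x) = f(2), so we compute f⁻¹(18): 18 lies in [18, ∞), so solve 2x + 14 = 18: x = (18 − 14)/2 = 2.

2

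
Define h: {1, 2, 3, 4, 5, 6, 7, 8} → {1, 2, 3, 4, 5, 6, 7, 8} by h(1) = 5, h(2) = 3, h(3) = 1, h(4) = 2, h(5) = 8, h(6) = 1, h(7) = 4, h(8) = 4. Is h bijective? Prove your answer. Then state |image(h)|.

6

h(3) = 1 = h(6) with 3 ≠ 6, so h is not injective, hence not bijective.
The image of h is {1, 2, 3, 4, 5, 8}, which has 6 elements.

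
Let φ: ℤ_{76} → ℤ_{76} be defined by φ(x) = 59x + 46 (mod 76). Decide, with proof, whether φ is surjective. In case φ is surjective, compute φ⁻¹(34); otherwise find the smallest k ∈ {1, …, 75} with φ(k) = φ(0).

32

Since gcd(59, 76) = 1, 59 is invertible modulo 76. Euclid's algorithm: 76 = 1·59 + 17, 59 = 3·17 + 8, 17 = 2·8 + 1; back-substituting gives 1 = 67·59 − 52·76, so 59⁻¹ ≡ 67 (mod 76).
Then y ↦ 67(y − 46) is a two-sided inverse to φ, so every y ∈ ℤ_{76} has a preimage.
Thus φ is surjective.
Since φ is surjective, we find φ⁻¹(34): we need 59x ≡ 34 − 46 ≡ 64 (mod 76). Using 59⁻¹ = 67: x ≡ 67·64 = 4288 = 56·76 + 32, so x = 32.
Check: φ(32) = 59·32 + 46 = 1934 = 25·76 + 34 ≡ 34 (mod 76).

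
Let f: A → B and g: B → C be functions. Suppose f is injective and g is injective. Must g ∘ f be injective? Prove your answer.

Suppose (g ∘ f)(x_1) = (g ∘ f)(x_2), i.e. g(f(x_1)) = g(f(x_2)).
Since g is injective, f(x_1) = f(x_2). Since f is injective, x_1 = x_2. Hence g ∘ f is injective.

injective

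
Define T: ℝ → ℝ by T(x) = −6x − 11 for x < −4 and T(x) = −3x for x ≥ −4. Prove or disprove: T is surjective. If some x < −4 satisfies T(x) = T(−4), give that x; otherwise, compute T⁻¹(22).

Both pieces are strictly decreasing (slopes −6 and −3), so each is injective on its own interval.
The left piece maps (−∞, −4) onto (13, ∞); the right piece maps [−4, ∞) onto (−∞, 12].
The union (13, ∞) ∪ (−∞, 12] omits the interval between 13 and 12; in particular 13 has no preimage. So T is not surjective.
Because the two images are disjoint, no x < −4 has T(x) = T(−4), so we compute T⁻¹(22): 22 lies in (13, ∞), so solve −6x − 11 = 22: x = (22 + 11)/(−6) = −11/2.

-11/2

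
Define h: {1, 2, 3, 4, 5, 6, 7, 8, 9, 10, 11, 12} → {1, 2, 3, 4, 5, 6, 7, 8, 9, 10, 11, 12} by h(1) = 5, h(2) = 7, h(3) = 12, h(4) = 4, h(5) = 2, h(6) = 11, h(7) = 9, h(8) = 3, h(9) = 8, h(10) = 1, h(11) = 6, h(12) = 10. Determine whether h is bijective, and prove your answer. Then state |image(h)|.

The values 5, 7, 12, 4, 2, 11, 9, 3, 8, 1, 6, 10 are a permutation of {1, 2, 3, 4, 5, 6, 7, 8, 9, 10, 11, 12}: each element appears exactly once.
So h is injective and surjective, hence bijective.
The image of h is {1, 2, 3, 4, 5, 6, 7, 8, 9, 10, 11, 12}, which has 12 elements.

12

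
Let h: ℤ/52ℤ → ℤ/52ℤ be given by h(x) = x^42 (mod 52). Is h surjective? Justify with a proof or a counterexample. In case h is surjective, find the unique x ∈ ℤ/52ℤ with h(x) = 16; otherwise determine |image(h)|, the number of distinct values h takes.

6

h(1) = 1^42 = 1.
h(3): Repeated squaring mod 52: 3^1 ≡ 3, 3^2 ≡ 3² = 9, 3^4 ≡ 9² = 81 ≡ 29, 3^8 ≡ 29² = 841 ≡ 9, 3^16 ≡ 9² = 81 ≡ 29, 3^32 ≡ 29² = 841 ≡ 9. Since 42 = 32 + 8 + 2, 3^42 ≡ 9·9·9: 9·9 = 81 ≡ 29, then 29·9 = 261 ≡ 1. So 3^42 ≡ 1 (mod 52).
So h(1) = h(3) = 1 while 1 ≠ 3, so h is not injective.
A non-injective map from the 52-element set ℤ/52ℤ to itself takes at most 51 distinct values, so it cannot be surjective. So h is not surjective.
Since h is not surjective, we determine |image(h)|. Computing x^42 mod 52 for each x (by repeated squaring, reducing mod 52 at every step), the values h(0), h(1), …, h(51) are: 0, 1, 12, 1, 40, 25, 12, 25, 12, 1, 40, 25, 40, 13, 40, 25, 40, 1, 12, 25, 12, 25, 40, 1, 12, 1, 0, 1, 12, 1, 40, 25, 12, 25, 12, 1, 40, 25, 40, 13, 40, 25, 40, 1, 12, 25, 12, 25, 40, 1, 12, 1.
The distinct values are {0, 1, 12, 13, 25, 40}; there are 6 of them.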